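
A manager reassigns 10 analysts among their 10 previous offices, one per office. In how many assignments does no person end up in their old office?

1334961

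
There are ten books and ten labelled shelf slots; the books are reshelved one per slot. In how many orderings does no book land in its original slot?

The subfactorial !10 = [10!/e] (nearest integer).
10! = 3628800, and 3628800/e ≈ 1334960.92, so !10 = 1334961.

1334961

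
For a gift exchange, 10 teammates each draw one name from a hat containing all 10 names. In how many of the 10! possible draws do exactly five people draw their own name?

11088

Choose which 5 of the 10 are fixed: C(10,5) = 252.
The remaining 5 must be deranged: !5 = 44.
Total: 252 × 44 = 11088.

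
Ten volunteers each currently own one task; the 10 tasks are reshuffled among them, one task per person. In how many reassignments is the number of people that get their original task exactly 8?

45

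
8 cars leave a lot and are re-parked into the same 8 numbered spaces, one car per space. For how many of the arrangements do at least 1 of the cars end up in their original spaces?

Sum C(8,i)·!(8-i) for i = 1..8:
  i=1: C(8,1)·!7 = 8·1854 = 14832
  i=2: C(8,2)·!6 = 28·265 = 7420
  i=3: C(8,3)·!5 = 56·44 = 2464
  i=4: C(8,4)·!4 = 70·9 = 630
  i=5: C(8,5)·!3 = 56·2 = 112
  i=6: C(8,6)·!2 = 28·1 = 28
  i=7: C(8,7)·!1 = 8·0 = 0
  i=8: C(8,8)·!0 = 1·1 = 1
Total = 25487.

25487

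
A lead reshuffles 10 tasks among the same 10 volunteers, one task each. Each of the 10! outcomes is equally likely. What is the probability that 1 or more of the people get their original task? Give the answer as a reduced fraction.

28319/44800

Favorable outcomes: Σ_{i≥1} C(10,i)·!(10-i) = 10·133496 + 45·14833 + 120·1854 + 210·265 + 252·44 + 210·9 + 120·2 + 45·1 + 10·0 + 1·1 = 2293839.
Total outcomes: 10! = 3628800.
Probability = 2293839/3628800 = 28319/44800.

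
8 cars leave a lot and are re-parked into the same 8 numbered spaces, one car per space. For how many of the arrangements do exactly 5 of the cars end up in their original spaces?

112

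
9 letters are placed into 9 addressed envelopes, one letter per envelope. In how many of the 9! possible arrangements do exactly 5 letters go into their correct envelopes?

1134

Pick the 5 fixed positions: C(9,5) = 126 ways.
The remaining 4 must be deranged: !4 = 9.
Total: 126 × 9 = 1134.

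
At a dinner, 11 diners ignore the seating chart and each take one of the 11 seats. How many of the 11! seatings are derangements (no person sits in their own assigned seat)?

14684570

!11 = 11! · Σ_{k=0}^{11} (-1)^k/k!
= 11! - 11!/1! + 11!/2! - 11!/3! + 11!/4! - 11!/5! + 11!/6! - 11!/7! + 11!/8! - 11!/9! + 11!/10! - 11!/11!
= 39916800 - 39916800 + 19958400 - 6652800 + 1663200 - 332640 + 55440 - 7920 + 990 - 110 + 11 - 1
= 14684570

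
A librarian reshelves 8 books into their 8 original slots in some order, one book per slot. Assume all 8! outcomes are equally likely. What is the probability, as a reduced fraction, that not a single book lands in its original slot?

Favorable outcomes: !8 = 14833.
Total outcomes: 8! = 40320.
Probability = 14833/40320 = 2119/5760.

2119/5760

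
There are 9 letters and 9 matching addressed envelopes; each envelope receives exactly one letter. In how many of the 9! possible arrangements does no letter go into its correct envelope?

133496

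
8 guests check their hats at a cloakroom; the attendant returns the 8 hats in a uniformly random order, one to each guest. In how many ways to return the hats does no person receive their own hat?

14833

The number of derangements of 8 is !8 = Σ_{k=0}^{8} (-1)^k·8!/k!
= 8! - 8!/1! + 8!/2! - 8!/3! + 8!/4! - 8!/5! + 8!/6! - 8!/7! + 8!/8!
= 40320 - 40320 + 20160 - 6720 + 1680 - 336 + 56 - 8 + 1
= 14833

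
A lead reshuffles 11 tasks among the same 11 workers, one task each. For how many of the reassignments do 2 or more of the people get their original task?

Sum C(11,i)·!(11-i) for i = 2..11:
  i=2: C(11,2)·!9 = 55·133496 = 7342280
  i=3: C(11,3)·!8 = 165·14833 = 2447445
  i=4: C(11,4)·!7 = 330·1854 = 611820
  i=5: C(11,5)·!6 = 462·265 = 122430
  i=6: C(11,6)·!5 = 462·44 = 20328
  i=7: C(11,7)·!4 = 330·9 = 2970
  i=8: C(11,8)·!3 = 165·2 = 330
  i=9: C(11,9)·!2 = 55·1 = 55
  i=10: C(11,10)·!1 = 11·0 = 0
  i=11: C(11,11)·!0 = 1·1 = 1
Total = 10547659.

10547659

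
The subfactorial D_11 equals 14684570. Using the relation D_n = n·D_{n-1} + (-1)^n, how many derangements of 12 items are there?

176214841

D_12 = 12·14684570 + 1 = 176214841.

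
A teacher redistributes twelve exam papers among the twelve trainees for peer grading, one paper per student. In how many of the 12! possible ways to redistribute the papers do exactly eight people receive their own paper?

Choose which 8 of the 12 are fixed: C(12,8) = 495.
The remaining 4 must be deranged: !4 = 9.
Total: 495 × 9 = 4455.

4455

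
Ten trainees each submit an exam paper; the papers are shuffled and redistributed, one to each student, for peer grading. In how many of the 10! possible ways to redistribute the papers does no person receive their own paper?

1334961

By inclusion-exclusion, !10 = Σ (-1)^k · 10!/k! for k=0..10
= 10! - 10!/1! + 10!/2! - 10!/3! + 10!/4! - 10!/5! + 10!/6! - 10!/7! + 10!/8! - 10!/9! + 10!/10!
= 3628800 - 3628800 + 1814400 - 604800 + 151200 - 30240 + 5040 - 720 + 90 - 10 + 1
= 1334961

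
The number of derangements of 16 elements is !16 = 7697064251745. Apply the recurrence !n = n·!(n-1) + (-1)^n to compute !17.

130850092279664

!17 = 17·7697064251745 - 1 = 130850092279664.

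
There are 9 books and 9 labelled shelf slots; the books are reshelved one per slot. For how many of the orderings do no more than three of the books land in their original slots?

355997

# with exactly i fixed is C(9,i)·!(9-i); sum over i=0..3:
  i=0: C(9,0)·!9 = 1·133496 = 133496
  i=1: C(9,1)·!8 = 9·14833 = 133497
  i=2: C(9,2)·!7 = 36·1854 = 66744
  i=3: C(9,3)·!6 = 84·265 = 22260
Total = 355997.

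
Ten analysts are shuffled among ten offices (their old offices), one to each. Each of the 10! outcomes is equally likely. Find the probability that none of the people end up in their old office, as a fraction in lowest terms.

Favorable outcomes: !10 = 1334961.
Total outcomes: 10! = 3628800.
Probability = 1334961/3628800 = 16481/44800.

16481/44800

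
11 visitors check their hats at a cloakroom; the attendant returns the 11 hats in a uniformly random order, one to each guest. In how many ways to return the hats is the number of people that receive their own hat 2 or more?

10547659

Sum C(11,i)·!(11-i) for i = 2..11:
  i=2: C(11,2)·!9 = 55·133496 = 7342280
  i=3: C(11,3)·!8 = 165·14833 = 2447445
  i=4: C(11,4)·!7 = 330·1854 = 611820
  i=5: C(11,5)·!6 = 462·265 = 122430
  i=6: C(11,6)·!5 = 462·44 = 20328
  i=7: C(11,7)·!4 = 330·9 = 2970
  i=8: C(11,8)·!3 = 165·2 = 330
  i=9: C(11,9)·!2 = 55·1 = 55
  i=10: C(11,10)·!1 = 11·0 = 0
  i=11: C(11,11)·!0 = 1·1 = 1
Total = 10547659.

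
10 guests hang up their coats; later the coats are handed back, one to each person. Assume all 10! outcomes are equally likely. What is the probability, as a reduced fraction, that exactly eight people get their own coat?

Favorable outcomes: C(10,8)·!2 = 45·1 = 45.
Total outcomes: 10! = 3628800.
Probability = 45/3628800 = 1/80640.

1/80640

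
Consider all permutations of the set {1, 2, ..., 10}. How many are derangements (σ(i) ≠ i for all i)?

1334961

Use !n = n·!(n-1) + (-1)^n.
!10 = 10·133496 + 1 = 1334961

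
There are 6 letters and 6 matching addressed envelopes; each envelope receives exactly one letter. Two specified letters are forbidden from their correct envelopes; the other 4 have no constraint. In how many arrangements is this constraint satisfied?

504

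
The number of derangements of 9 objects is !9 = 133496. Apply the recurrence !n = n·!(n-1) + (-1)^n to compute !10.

1334961

!10 = 10·133496 + 1 = 1334961.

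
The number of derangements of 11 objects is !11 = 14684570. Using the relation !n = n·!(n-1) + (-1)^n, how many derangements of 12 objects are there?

176214841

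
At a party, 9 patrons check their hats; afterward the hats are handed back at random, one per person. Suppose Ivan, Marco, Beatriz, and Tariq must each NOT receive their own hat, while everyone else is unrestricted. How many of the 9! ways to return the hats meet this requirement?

Inclusion-exclusion on the 4 forbidden self-matches:
Σ_{j=0}^{4} (-1)^j C(4,j)(9-j)!
= C(4,0)·9! - C(4,1)·8! + C(4,2)·7! - C(4,3)·6! + C(4,4)·5!
= 362880 - 161280 + 30240 - 2880 + 120
= 229080

229080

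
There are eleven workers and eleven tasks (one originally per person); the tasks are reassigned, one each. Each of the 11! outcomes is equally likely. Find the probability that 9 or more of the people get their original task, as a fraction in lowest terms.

1/712800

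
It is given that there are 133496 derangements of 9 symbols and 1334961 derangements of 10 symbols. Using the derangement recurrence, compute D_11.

D_11 = (11-1)·(D_10 + D_9) = 10·(1334961 + 133496) = 10·1468457 = 14684570.

14684570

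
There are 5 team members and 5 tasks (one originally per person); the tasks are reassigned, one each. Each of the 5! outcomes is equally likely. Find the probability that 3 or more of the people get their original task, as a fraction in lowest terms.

11/120

Favorable outcomes: Σ_{i≥3} C(5,i)·!(5-i) = 10·1 + 5·0 + 1·1 = 11.
Total outcomes: 5! = 120.
Probability = 11/120 = 11/120.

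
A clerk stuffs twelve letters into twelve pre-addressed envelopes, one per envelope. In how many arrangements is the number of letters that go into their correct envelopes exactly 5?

Pick the 5 fixed positions: C(12,5) = 792 ways.
The other 7 form a derangement: !7 = 1854.
Total: 792 × 1854 = 1468368.

1468368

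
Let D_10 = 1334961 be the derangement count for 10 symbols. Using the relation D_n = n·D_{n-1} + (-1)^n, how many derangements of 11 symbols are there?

D_11 = 11·1334961 - 1 = 14684570.

14684570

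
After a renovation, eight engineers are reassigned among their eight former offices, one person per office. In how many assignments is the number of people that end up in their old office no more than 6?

40319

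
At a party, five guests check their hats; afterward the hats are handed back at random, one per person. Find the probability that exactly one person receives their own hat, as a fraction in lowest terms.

Favorable outcomes: C(5,1)·!4 = 5·9 = 45.
Total outcomes: 5! = 120.
Probability = 45/120 = 3/8.

3/8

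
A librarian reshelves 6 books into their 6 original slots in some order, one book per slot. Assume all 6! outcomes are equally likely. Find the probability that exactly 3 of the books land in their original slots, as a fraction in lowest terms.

Favorable outcomes: C(6,3)·!3 = 20·2 = 40.
Total outcomes: 6! = 720.
Probability = 40/720 = 1/18.

1/18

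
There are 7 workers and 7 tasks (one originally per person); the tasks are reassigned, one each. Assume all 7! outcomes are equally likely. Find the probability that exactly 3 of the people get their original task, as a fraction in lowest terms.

1/16

Favorable outcomes: C(7,3)·!4 = 35·9 = 315.
Total outcomes: 7! = 5040.
Probability = 315/5040 = 1/16.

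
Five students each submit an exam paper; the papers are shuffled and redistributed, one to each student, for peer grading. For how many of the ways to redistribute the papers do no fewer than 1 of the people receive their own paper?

76

Sum C(5,i)·!(5-i) for i = 1..5:
  i=1: C(5,1)·!4 = 5·9 = 45
  i=2: C(5,2)·!3 = 10·2 = 20
  i=3: C(5,3)·!2 = 10·1 = 10
  i=4: C(5,4)·!1 = 5·0 = 0
  i=5: C(5,5)·!0 = 1·1 = 1
Total = 76.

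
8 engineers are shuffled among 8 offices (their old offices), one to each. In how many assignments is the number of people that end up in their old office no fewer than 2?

10655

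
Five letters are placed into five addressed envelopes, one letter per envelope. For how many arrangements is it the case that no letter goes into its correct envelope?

44

!5 = 5! · Σ_{k=0}^{5} (-1)^k/k!
= 5! - 5!/1! + 5!/2! - 5!/3! + 5!/4! - 5!/5!
= 120 - 120 + 60 - 20 + 5 - 1
= 44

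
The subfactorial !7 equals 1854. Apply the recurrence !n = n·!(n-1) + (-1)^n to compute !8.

!8 = 8·1854 + 1 = 14833.

14833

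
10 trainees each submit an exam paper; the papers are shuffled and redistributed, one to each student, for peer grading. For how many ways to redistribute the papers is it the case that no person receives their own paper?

1334961

Recurrence: !10 = 10·!9 + (-1)^10.
!10 = 10·133496 + 1 = 1334961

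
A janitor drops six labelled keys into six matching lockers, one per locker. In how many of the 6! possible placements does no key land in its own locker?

265

The number of derangements of 6 is !6 = Σ_{k=0}^{6} (-1)^k·6!/k!
= 6! - 6!/1! + 6!/2! - 6!/3! + 6!/4! - 6!/5! + 6!/6!
= 720 - 720 + 360 - 120 + 30 - 6 + 1
= 265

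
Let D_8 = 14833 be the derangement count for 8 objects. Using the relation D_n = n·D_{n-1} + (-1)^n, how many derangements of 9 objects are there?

133496

D_9 = 9·14833 - 1 = 133496.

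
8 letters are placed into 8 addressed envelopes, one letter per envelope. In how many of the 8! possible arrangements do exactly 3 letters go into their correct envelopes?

Choose which 3 of the 8 are fixed: C(8,3) = 56.
The remaining 5 must be deranged: !5 = 44.
Total: 56 × 44 = 2464.

2464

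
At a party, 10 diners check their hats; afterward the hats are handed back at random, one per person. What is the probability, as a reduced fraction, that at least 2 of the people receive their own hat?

Favorable outcomes: Σ_{i≥2} C(10,i)·!(10-i) = 45·14833 + 120·1854 + 210·265 + 252·44 + 210·9 + 120·2 + 45·1 + 10·0 + 1·1 = 958879.
Total outcomes: 10! = 3628800.
Probability = 958879/3628800 = 958879/3628800.

958879/3628800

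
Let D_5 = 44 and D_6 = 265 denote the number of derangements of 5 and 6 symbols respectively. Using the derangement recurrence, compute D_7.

1854

D_7 = (7-1)·(D_6 + D_5) = 6·(265 + 44) = 6·309 = 1854.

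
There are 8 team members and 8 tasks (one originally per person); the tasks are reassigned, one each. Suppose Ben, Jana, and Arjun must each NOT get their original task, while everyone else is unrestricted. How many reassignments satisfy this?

27240

Let A_j be the event that the j-th constrained one is fixed. By inclusion-exclusion over the 3 events:
Σ_{j=0}^{3} (-1)^j C(3,j)(8-j)!
= C(3,0)·8! - C(3,1)·7! + C(3,2)·6! - C(3,3)·5!
= 40320 - 15120 + 2160 - 120
= 27240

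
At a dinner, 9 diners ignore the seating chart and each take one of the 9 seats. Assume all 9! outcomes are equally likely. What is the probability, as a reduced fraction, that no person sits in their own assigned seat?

16687/45360

Favorable outcomes: !9 = 133496.
Total outcomes: 9! = 362880.
Probability = 133496/362880 = 16687/45360.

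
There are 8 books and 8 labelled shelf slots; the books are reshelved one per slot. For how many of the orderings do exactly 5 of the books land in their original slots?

112

Pick the 5 fixed positions: C(8,5) = 56 ways.
The other 3 form a derangement: !3 = 2.
Total: 56 × 2 = 112.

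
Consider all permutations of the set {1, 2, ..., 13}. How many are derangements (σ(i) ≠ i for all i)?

The number of derangements of 13 is !13 = Σ_{k=0}^{13} (-1)^k·13!/k!
= 13! - 13!/1! + 13!/2! - 13!/3! + 13!/4! - 13!/5! + 13!/6! - 13!/7! + 13!/8! - 13!/9! + 13!/10! - 13!/11! + 13!/12! - 13!/13!
= 6227020800 - 6227020800 + 3113510400 - 1037836800 + 259459200 - 51891840 + 8648640 - 1235520 + 154440 - 17160 + 1716 - 156 + 13 - 1
= 2290792932

2290792932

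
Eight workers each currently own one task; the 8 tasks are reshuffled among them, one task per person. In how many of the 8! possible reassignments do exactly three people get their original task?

2464

Pick the 3 fixed positions: C(8,3) = 56 ways.
The other 5 form a derangement: !5 = 44.
Total: 56 × 44 = 2464.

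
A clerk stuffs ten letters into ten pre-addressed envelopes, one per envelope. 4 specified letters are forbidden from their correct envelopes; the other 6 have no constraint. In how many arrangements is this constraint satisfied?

2399760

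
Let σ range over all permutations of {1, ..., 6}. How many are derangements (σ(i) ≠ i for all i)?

The number of derangements of 6 is !6 = Σ_{k=0}^{6} (-1)^k·6!/k!
= 6! - 6!/1! + 6!/2! - 6!/3! + 6!/4! - 6!/5! + 6!/6!
= 720 - 720 + 360 - 120 + 30 - 6 + 1
= 265

265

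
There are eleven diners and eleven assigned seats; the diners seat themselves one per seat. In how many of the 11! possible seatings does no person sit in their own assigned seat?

14684570

Recurrence: !11 = 10·(!10 + !9).
!11 = 10·(1334961 + 133496) = 10·1468457 = 14684570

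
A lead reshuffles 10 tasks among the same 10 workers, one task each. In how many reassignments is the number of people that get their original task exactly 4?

55650

Pick the 4 fixed positions: C(10,4) = 210 ways.
The remaining 6 must be deranged: !6 = 265.
Total: 210 × 265 = 55650.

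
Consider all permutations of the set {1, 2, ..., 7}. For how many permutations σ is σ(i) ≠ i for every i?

1854

Recurrence: !7 = 7·!6 + (-1)^7.
!7 = 7·265 - 1 = 1854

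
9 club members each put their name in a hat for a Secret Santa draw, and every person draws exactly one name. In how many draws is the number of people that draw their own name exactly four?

5544

Choose which 4 of the 9 are fixed: C(9,4) = 126.
The other 5 form a derangement: !5 = 44.
Total: 126 × 44 = 5544.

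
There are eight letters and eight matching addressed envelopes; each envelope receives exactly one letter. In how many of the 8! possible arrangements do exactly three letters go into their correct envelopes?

Choose which 3 of the 8 are fixed: C(8,3) = 56.
The remaining 5 must be deranged: !5 = 44.
Total: 56 × 44 = 2464.

2464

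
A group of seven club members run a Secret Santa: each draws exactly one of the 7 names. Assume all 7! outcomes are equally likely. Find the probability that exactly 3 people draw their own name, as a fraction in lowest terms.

Favorable outcomes: C(7,3)·!4 = 35·9 = 315.
Total outcomes: 7! = 5040.
Probability = 315/5040 = 1/16.

1/16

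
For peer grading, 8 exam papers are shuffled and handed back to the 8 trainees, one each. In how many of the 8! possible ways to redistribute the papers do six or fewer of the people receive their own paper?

40319

Sum C(8,i)·!(8-i) for i = 0..6:
  i=0: C(8,0)·!8 = 1·14833 = 14833
  i=1: C(8,1)·!7 = 8·1854 = 14832
  i=2: C(8,2)·!6 = 28·265 = 7420
  i=3: C(8,3)·!5 = 56·44 = 2464
  i=4: C(8,4)·!4 = 70·9 = 630
  i=5: C(8,5)·!3 = 56·2 = 112
  i=6: C(8,6)·!2 = 28·1 = 28
Total = 40319.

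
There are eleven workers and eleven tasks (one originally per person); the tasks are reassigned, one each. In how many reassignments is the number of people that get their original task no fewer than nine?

56

Sum C(11,i)·!(11-i) for i = 9..11:
  i=9: C(11,9)·!2 = 55·1 = 55
  i=10: C(11,10)·!1 = 11·0 = 0
  i=11: C(11,11)·!0 = 1·1 = 1
Total = 56.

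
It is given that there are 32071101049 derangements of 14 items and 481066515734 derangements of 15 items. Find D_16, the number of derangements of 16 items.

D_16 = (16-1)·(D_15 + D_14) = 15·(481066515734 + 32071101049) = 15·513137616783 = 7697064251745.

7697064251745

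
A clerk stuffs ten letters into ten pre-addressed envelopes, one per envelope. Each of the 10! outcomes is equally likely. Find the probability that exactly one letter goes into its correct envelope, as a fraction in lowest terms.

16687/45360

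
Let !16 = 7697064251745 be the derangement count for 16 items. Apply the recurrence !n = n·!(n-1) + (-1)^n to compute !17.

130850092279664

!17 = 17·7697064251745 - 1 = 130850092279664.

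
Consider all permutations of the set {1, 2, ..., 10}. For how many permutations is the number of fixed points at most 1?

2669921

# with exactly i fixed is C(10,i)·!(10-i); sum over i=0..1:
  i=0: C(10,0)·!10 = 1·1334961 = 1334961
  i=1: C(10,1)·!9 = 10·133496 = 1334960
Total = 2669921.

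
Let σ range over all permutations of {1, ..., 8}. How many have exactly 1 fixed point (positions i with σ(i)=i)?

Pick the single fixed position: C(8,1) = 8 ways.
The remaining 7 must be deranged: !7 = 1854.
Total: 8 × 1854 = 14832.

14832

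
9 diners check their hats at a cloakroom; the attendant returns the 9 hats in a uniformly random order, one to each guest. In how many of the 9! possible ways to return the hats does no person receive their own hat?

133496

The number of derangements of 9 is !9 = Σ_{k=0}^{9} (-1)^k·9!/k!
= 9! - 9!/1! + 9!/2! - 9!/3! + 9!/4! - 9!/5! + 9!/6! - 9!/7! + 9!/8! - 9!/9!
= 362880 - 362880 + 181440 - 60480 + 15120 - 3024 + 504 - 72 + 9 - 1
= 133496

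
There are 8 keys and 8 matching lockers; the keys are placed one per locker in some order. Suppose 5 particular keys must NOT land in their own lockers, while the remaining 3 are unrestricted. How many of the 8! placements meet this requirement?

Inclusion-exclusion on the 5 forbidden self-matches:
Σ_{j=0}^{5} (-1)^j C(5,j)(8-j)!
= C(5,0)·8! - C(5,1)·7! + C(5,2)·6! - C(5,3)·5! + C(5,4)·4! - C(5,5)·3!
= 40320 - 25200 + 7200 - 1200 + 120 - 6
= 21234

21234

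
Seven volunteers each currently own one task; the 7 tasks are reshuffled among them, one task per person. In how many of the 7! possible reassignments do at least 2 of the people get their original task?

1331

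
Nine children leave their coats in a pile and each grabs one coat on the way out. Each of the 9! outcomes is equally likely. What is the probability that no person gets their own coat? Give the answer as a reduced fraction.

16687/45360

Favorable outcomes: !9 = 133496.
Total outcomes: 9! = 362880.
Probability = 133496/362880 = 16687/45360.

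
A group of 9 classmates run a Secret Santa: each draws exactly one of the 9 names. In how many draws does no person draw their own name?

Use !n = (n-1)(!(n-1) + !(n-2)).
!9 = 8·(14833 + 1854) = 8·16687 = 133496

133496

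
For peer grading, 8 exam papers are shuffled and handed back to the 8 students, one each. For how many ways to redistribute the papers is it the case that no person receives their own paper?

14833

!8 is the nearest integer to 8!/e.
8! = 40320, and 40320/e ≈ 14832.90, so !8 = 14833.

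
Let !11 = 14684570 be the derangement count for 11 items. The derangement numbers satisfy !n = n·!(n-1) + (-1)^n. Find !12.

!12 = 12·14684570 + 1 = 176214841.

176214841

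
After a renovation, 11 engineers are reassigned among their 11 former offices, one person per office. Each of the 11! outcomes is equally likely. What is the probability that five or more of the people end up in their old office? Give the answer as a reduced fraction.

73057/19958400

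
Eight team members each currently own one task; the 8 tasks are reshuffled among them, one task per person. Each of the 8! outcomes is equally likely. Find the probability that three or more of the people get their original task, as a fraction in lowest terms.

647/8064

Favorable outcomes: Σ_{i≥3} C(8,i)·!(8-i) = 56·44 + 70·9 + 56·2 + 28·1 + 8·0 + 1·1 = 3235.
Total outcomes: 8! = 40320.
Probability = 3235/40320 = 647/8064.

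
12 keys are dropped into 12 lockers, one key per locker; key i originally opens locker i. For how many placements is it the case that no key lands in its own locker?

!12 = 12! · Σ_{k=0}^{12} (-1)^k/k!
= 12! - 12!/1! + 12!/2! - 12!/3! + 12!/4! - 12!/5! + 12!/6! - 12!/7! + 12!/8! - 12!/9! + 12!/10! - 12!/11! + 12!/12!
= 479001600 - 479001600 + 239500800 - 79833600 + 19958400 - 3991680 + 665280 - 95040 + 11880 - 1320 + 132 - 12 + 1
= 176214841

176214841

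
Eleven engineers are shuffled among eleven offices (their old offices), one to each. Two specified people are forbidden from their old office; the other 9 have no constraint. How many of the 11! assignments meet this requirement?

33022080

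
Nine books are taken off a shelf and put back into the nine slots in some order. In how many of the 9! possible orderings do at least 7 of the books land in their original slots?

37

# with exactly i fixed is C(9,i)·!(9-i); sum over i=7..9:
  i=7: C(9,7)·!2 = 36·1 = 36
  i=8: C(9,8)·!1 = 9·0 = 0
  i=9: C(9,9)·!0 = 1·1 = 1
Total = 37.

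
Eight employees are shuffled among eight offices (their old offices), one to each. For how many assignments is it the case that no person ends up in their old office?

!8 = 8! · Σ_{k=0}^{8} (-1)^k/k!
= 8! - 8!/1! + 8!/2! - 8!/3! + 8!/4! - 8!/5! + 8!/6! - 8!/7! + 8!/8!
= 40320 - 40320 + 20160 - 6720 + 1680 - 336 + 56 - 8 + 1
= 14833

14833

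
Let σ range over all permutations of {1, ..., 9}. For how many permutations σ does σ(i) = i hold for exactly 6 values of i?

Pick the 6 fixed positions: C(9,6) = 84 ways.
The remaining 3 must be deranged: !3 = 2.
Total: 84 × 2 = 168.

168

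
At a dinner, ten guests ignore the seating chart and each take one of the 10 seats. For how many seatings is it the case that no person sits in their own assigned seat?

1334961

By inclusion-exclusion, !10 = Σ (-1)^k · 10!/k! for k=0..10
= 10! - 10!/1! + 10!/2! - 10!/3! + 10!/4! - 10!/5! + 10!/6! - 10!/7! + 10!/8! - 10!/9! + 10!/10!
= 3628800 - 3628800 + 1814400 - 604800 + 151200 - 30240 + 5040 - 720 + 90 - 10 + 1
= 1334961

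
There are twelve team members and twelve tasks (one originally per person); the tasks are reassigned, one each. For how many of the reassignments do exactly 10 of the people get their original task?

66

Pick the 10 fixed positions: C(12,10) = 66 ways.
The remaining 2 must be deranged: !2 = 1.
Total: 66 × 1 = 66.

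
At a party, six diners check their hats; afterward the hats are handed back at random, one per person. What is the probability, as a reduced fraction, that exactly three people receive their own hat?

Favorable outcomes: C(6,3)·!3 = 20·2 = 40.
Total outcomes: 6! = 720.
Probability = 40/720 = 1/18.

1/18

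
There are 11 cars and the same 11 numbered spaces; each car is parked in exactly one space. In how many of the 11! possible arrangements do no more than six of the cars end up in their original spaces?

39913444

# with exactly i fixed is C(11,i)·!(11-i); sum over i=0..6:
  i=0: C(11,0)·!11 = 1·14684570 = 14684570
  i=1: C(11,1)·!10 = 11·1334961 = 14684571
  i=2: C(11,2)·!9 = 55·133496 = 7342280
  i=3: C(11,3)·!8 = 165·14833 = 2447445
  i=4: C(11,4)·!7 = 330·1854 = 611820
  i=5: C(11,5)·!6 = 462·265 = 122430
  i=6: C(11,6)·!5 = 462·44 = 20328
Total = 39913444.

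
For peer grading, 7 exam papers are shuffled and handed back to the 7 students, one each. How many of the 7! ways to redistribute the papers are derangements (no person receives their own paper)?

1854

By inclusion-exclusion, !7 = Σ (-1)^k · 7!/k! for k=0..7
= 7! - 7!/1! + 7!/2! - 7!/3! + 7!/4! - 7!/5! + 7!/6! - 7!/7!
= 5040 - 5040 + 2520 - 840 + 210 - 42 + 7 - 1
= 1854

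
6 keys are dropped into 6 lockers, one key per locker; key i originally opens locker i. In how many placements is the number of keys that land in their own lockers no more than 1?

529

Sum C(6,i)·!(6-i) for i = 0..1:
  i=0: C(6,0)·!6 = 1·265 = 265
  i=1: C(6,1)·!5 = 6·44 = 264
Total = 529.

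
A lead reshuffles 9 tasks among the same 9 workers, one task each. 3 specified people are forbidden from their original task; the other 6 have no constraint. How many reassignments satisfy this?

256320

Inclusion-exclusion on the 3 forbidden self-matches:
Σ_{j=0}^{3} (-1)^j C(3,j)(9-j)!
= C(3,0)·9! - C(3,1)·8! + C(3,2)·7! - C(3,3)·6!
= 362880 - 120960 + 15120 - 720
= 256320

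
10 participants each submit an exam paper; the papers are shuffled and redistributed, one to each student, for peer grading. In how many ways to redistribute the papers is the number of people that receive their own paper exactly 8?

45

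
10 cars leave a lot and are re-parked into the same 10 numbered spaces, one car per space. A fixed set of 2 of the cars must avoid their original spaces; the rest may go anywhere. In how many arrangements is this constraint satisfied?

2943360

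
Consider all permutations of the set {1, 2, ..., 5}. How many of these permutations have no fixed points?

44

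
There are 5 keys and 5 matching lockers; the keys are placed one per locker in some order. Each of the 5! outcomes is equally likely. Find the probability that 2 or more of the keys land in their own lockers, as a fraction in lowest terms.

Favorable outcomes: Σ_{i≥2} C(5,i)·!(5-i) = 10·2 + 10·1 + 5·0 + 1·1 = 31.
Total outcomes: 5! = 120.
Probability = 31/120 = 31/120.

31/120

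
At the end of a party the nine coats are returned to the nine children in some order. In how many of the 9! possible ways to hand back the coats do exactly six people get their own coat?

168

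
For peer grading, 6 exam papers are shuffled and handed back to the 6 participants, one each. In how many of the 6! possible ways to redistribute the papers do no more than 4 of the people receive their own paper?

719

Sum C(6,i)·!(6-i) for i = 0..4:
  i=0: C(6,0)·!6 = 1·265 = 265
  i=1: C(6,1)·!5 = 6·44 = 264
  i=2: C(6,2)·!4 = 15·9 = 135
  i=3: C(6,3)·!3 = 20·2 = 40
  i=4: C(6,4)·!2 = 15·1 = 15
Total = 719.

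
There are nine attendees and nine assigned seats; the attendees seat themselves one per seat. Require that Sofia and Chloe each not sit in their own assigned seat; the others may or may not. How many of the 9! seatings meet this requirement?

287280

Inclusion-exclusion on the 2 forbidden self-matches:
Σ_{j=0}^{2} (-1)^j C(2,j)(9-j)!
= C(2,0)·9! - C(2,1)·8! + C(2,2)·7!
= 362880 - 80640 + 5040
= 287280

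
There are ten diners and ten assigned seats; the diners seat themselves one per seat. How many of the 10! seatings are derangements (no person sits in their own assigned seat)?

1334961

Recurrence: !10 = 10·!9 + (-1)^10.
!10 = 10·133496 + 1 = 1334961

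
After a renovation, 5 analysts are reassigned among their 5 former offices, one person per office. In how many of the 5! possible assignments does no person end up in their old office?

44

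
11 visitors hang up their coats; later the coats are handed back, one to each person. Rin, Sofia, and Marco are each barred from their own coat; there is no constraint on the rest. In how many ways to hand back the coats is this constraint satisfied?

30078720

Inclusion-exclusion on the 3 forbidden self-matches:
Σ_{j=0}^{3} (-1)^j C(3,j)(11-j)!
= C(3,0)·11! - C(3,1)·10! + C(3,2)·9! - C(3,3)·8!
= 39916800 - 10886400 + 1088640 - 40320
= 30078720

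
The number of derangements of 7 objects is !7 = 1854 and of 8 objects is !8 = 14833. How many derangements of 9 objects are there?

!9 = (9-1)·(!8 + !7) = 8·(14833 + 1854) = 8·16687 = 133496.

133496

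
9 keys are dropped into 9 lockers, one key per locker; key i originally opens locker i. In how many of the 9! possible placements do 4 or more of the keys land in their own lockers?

# with exactly i fixed is C(9,i)·!(9-i); sum over i=4..9:
  i=4: C(9,4)·!5 = 126·44 = 5544
  i=5: C(9,5)·!4 = 126·9 = 1134
  i=6: C(9,6)·!3 = 84·2 = 168
  i=7: C(9,7)·!2 = 36·1 = 36
  i=8: C(9,8)·!1 = 9·0 = 0
  i=9: C(9,9)·!0 = 1·1 = 1
Total = 6883.

6883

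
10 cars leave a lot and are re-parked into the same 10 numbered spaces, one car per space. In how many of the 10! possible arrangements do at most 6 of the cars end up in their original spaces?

Sum C(10,i)·!(10-i) for i = 0..6:
  i=0: C(10,0)·!10 = 1·1334961 = 1334961
  i=1: C(10,1)·!9 = 10·133496 = 1334960
  i=2: C(10,2)·!8 = 45·14833 = 667485
  i=3: C(10,3)·!7 = 120·1854 = 222480
  i=4: C(10,4)·!6 = 210·265 = 55650
  i=5: C(10,5)·!5 = 252·44 = 11088
  i=6: C(10,6)·!4 = 210·9 = 1890
Total = 3628514.

3628514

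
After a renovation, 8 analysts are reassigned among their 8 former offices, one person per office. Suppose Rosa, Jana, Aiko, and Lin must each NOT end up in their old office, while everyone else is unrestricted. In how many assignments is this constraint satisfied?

24024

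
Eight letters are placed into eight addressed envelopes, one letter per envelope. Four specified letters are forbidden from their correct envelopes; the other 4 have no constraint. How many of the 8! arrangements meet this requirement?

Let A_j be the event that the j-th constrained one is fixed. By inclusion-exclusion over the 4 events:
Σ_{j=0}^{4} (-1)^j C(4,j)(8-j)!
= C(4,0)·8! - C(4,1)·7! + C(4,2)·6! - C(4,3)·5! + C(4,4)·4!
= 40320 - 20160 + 4320 - 480 + 24
= 24024

24024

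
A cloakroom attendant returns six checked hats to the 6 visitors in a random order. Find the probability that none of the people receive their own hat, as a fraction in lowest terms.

Favorable outcomes: !6 = 265.
Total outcomes: 6! = 720.
Probability = 265/720 = 53/144.

53/144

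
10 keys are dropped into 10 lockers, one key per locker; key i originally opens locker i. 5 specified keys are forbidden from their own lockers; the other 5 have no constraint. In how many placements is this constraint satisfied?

2170680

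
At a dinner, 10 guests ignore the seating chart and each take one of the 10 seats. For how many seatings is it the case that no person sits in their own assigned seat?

1334961

!10 is the nearest integer to 10!/e.
10! = 3628800, and 3628800/e ≈ 1334960.92, so !10 = 1334961.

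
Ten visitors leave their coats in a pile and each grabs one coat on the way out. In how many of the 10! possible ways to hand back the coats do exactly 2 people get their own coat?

Pick the 2 fixed positions: C(10,2) = 45 ways.
The remaining 8 must be deranged: !8 = 14833.
Total: 45 × 14833 = 667485.

667485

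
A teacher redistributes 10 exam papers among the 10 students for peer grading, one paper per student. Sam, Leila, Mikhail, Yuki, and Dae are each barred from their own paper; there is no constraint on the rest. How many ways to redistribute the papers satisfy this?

2170680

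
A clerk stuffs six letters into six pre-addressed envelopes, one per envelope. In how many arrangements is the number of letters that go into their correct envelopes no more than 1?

529

# with exactly i fixed is C(6,i)·!(6-i); sum over i=0..1:
  i=0: C(6,0)·!6 = 1·265 = 265
  i=1: C(6,1)·!5 = 6·44 = 264
Total = 529.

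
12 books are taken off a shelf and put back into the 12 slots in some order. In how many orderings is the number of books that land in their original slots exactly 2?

88107426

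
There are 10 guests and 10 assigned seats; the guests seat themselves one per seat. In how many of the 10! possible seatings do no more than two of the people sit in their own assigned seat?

Sum C(10,i)·!(10-i) for i = 0..2:
  i=0: C(10,0)·!10 = 1·1334961 = 1334961
  i=1: C(10,1)·!9 = 10·133496 = 1334960
  i=2: C(10,2)·!8 = 45·14833 = 667485
Total = 3337406.

3337406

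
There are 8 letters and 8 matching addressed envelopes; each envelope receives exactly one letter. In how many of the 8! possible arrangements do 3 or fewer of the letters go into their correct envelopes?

39549

# with exactly i fixed is C(8,i)·!(8-i); sum over i=0..3:
  i=0: C(8,0)·!8 = 1·14833 = 14833
  i=1: C(8,1)·!7 = 8·1854 = 14832
  i=2: C(8,2)·!6 = 28·265 = 7420
  i=3: C(8,3)·!5 = 56·44 = 2464
Total = 39549.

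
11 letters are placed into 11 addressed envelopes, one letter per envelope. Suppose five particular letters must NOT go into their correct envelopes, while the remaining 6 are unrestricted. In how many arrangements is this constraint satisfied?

Inclusion-exclusion on the 5 forbidden self-matches:
Σ_{j=0}^{5} (-1)^j C(5,j)(11-j)!
= C(5,0)·11! - C(5,1)·10! + C(5,2)·9! - C(5,3)·8! + C(5,4)·7! - C(5,5)·6!
= 39916800 - 18144000 + 3628800 - 403200 + 25200 - 720
= 25022880

25022880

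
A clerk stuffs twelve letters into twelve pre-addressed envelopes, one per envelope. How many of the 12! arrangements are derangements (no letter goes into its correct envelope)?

!12 = 12! · Σ_{k=0}^{12} (-1)^k/k!
= 12! - 12!/1! + 12!/2! - 12!/3! + 12!/4! - 12!/5! + 12!/6! - 12!/7! + 12!/8! - 12!/9! + 12!/10! - 12!/11! + 12!/12!
= 479001600 - 479001600 + 239500800 - 79833600 + 19958400 - 3991680 + 665280 - 95040 + 11880 - 1320 + 132 - 12 + 1
= 176214841

176214841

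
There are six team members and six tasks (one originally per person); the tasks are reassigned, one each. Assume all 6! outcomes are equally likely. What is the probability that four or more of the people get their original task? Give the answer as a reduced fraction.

Favorable outcomes: Σ_{i≥4} C(6,i)·!(6-i) = 15·1 + 6·0 + 1·1 = 16.
Total outcomes: 6! = 720.
Probability = 16/720 = 1/45.

1/45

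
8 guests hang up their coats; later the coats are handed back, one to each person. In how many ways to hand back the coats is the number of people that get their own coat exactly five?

112

Choose which 5 of the 8 are fixed: C(8,5) = 56.
The other 3 form a derangement: !3 = 2.
Total: 56 × 2 = 112.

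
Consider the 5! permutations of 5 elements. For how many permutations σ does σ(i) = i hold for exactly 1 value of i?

Choose which one of the 5 is fixed: C(5,1) = 5.
The remaining 4 must be deranged: !4 = 9.
Total: 5 × 9 = 45.

45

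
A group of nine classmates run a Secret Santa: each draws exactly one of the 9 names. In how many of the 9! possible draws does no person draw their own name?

133496

Recurrence: !9 = 9·!8 + (-1)^9.
!9 = 9·14833 - 1 = 133496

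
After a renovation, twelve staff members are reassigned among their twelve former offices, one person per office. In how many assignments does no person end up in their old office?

The subfactorial !12 = [12!/e] (nearest integer).
12! = 479001600, and 479001600/e ≈ 176214840.93, so !12 = 176214841.

176214841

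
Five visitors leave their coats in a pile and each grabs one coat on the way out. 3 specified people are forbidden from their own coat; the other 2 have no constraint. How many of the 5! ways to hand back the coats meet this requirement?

64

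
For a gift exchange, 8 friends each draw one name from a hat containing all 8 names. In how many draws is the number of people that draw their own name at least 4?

771

Sum C(8,i)·!(8-i) for i = 4..8:
  i=4: C(8,4)·!4 = 70·9 = 630
  i=5: C(8,5)·!3 = 56·2 = 112
  i=6: C(8,6)·!2 = 28·1 = 28
  i=7: C(8,7)·!1 = 8·0 = 0
  i=8: C(8,8)·!0 = 1·1 = 1
Total = 771.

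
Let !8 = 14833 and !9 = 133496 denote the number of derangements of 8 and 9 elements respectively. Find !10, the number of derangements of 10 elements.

1334961

!10 = (10-1)·(!9 + !8) = 9·(133496 + 14833) = 9·148329 = 1334961.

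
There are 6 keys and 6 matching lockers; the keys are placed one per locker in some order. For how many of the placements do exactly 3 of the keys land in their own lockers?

40

Pick the 3 fixed positions: C(6,3) = 20 ways.
The remaining 3 must be deranged: !3 = 2.
Total: 20 × 2 = 40.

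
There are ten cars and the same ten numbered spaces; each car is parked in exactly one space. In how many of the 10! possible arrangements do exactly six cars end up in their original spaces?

1890

Pick the 6 fixed positions: C(10,6) = 210 ways.
The other 4 form a derangement: !4 = 9.
Total: 210 × 9 = 1890.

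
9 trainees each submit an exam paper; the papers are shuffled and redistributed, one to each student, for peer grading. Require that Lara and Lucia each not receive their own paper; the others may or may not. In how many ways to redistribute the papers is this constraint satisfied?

287280

Let A_j be the event that the j-th constrained one is fixed. By inclusion-exclusion over the 2 events:
Σ_{j=0}^{2} (-1)^j C(2,j)(9-j)!
= C(2,0)·9! - C(2,1)·8! + C(2,2)·7!
= 362880 - 80640 + 5040
= 287280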